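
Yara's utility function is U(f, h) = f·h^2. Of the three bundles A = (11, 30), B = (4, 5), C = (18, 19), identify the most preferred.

Bundle A

Evaluate utility at each bundle:
U(A) = 9900.
U(B) = 100.
U(C) = 6498.
Highest utility is A, so A ≻ C ≻ B.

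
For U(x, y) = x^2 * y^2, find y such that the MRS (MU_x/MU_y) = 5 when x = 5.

MU_x = 2·x·y^2 and MU_y = 2·x^2·y.
MRS = MU_x/MU_y = y/x.
Substitute x = 5: MRS = y/5. Setting y/5 = 5 gives y = 5·5 = 25.

y = 25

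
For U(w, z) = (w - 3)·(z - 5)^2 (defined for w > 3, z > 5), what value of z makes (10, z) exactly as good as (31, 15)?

U(31, 15) = 2800.
Set U(10, z) = 2800 and solve.
With w = 10: (10 − 3) = 7, so (z − 5)^2 = 2800/7 = 400.
Taking the square root (with z > 5): z − 5 = 20, so z = 25.
Check: U(10, 25) = 2800.

z = 25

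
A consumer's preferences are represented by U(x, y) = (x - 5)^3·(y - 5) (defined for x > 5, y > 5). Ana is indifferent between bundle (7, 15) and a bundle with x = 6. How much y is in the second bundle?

U(7, 15) = 80.
Set U(6, y) = 80 and solve.
With x = 6: (6 − 5)^3 = 1, so (y − 5) = 80/1 = 80.
So y = 5 + 80 = 85.
Check: U(6, 85) = 80.

y = 85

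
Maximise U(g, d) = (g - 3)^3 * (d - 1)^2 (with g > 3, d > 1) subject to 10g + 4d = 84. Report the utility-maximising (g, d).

MU_g = 3·(g−3)^2·(d−1)^2, MU_d = 2·(g−3)^3·(d−1).
MRS = (3/2)·(d−1)/(g−3).
Tangency: set MRS = p_g/p_d = 10/4 = 2.5.
So (3/2)·(d − 1)/(g − 3) = 2.5, i.e. (d − 1) = (5/3)·(g − 3).
Rewrite the budget in excess-of-subsistence terms: 10·(g − 3) + 4·(d − 1) = 84 − 10·3 − 4·1 = 50.
Substituting, (50/3)·(g − 3) = 50, so g − 3 = 3 and g* = 6.
Then d − 1 = (5/3)·3 = 5, so d* = 6.

g* = 6, d* = 6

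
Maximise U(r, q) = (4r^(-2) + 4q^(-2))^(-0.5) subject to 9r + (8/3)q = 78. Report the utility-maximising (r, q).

For CES with ρ = -2, MRS = (q/r)^3.
Tangency: set MRS = p_r/p_q = 9/(8/3) = 3.375.
So (q/r)^3 = 3.375; taking the cube root, q/r = 1.5, i.e. q = 1.5·r.
Substitute into the budget 9·r + (8/3)·q = 78: 13·r = 78, so r* = 6 and q* = 1.5·6 = 9.

r* = 6, q* = 9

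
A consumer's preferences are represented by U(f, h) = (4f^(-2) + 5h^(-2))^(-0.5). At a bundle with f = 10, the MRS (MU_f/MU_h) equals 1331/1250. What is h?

For CES with ρ = -2, MRS = (4/5)·(h/f)^3.
Setting (4/5)·(h/10)^3 = 1331/1250 gives (h/10)^3 = 1331/1000, so h/10 = 1.1 and h = 11.

h = 11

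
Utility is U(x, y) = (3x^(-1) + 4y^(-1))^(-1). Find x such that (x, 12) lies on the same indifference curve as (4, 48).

U depends on (x, y) only through S = 3x^(-1) + 4y^(-1), so equal utility means equal S. At (4, 48): S = 5/6.
With y = 12: 4·12^(-1) = 1/3, so 3x^(-1) = 5/6 − 1/3 = 0.5, i.e. x^(-1) = 1/6.
Hence x = 1/(1/6) = 6.
Check: U(6, 12) = 1.2.

x = 6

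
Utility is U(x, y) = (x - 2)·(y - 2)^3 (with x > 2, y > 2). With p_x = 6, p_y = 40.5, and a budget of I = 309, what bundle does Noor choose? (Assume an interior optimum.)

MU_x = (y−2)^3, MU_y = 3·(x−2)·(y−2)^2.
MRS = (1/3)·(y−2)/(x−2).
Tangency: set MRS = p_x/p_y = 6/40.5 = 4/27.
So (1/3)·(y − 2)/(x − 2) = 4/27, i.e. (y − 2) = (4/9)·(x − 2).
Rewrite the budget in excess-of-subsistence terms: 6·(x − 2) + 40.5·(y − 2) = 309 − 6·2 − 40.5·2 = 216.
Substituting, 24·(x − 2) = 216, so x − 2 = 9 and x* = 11.
Then y − 2 = (4/9)·9 = 4, so y* = 6.

x* = 11, y* = 6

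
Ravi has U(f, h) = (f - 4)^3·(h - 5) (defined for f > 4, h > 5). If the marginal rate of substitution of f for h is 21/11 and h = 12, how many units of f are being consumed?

MU_f = 3·(f−4)^2·(h−5), MU_h = (f−4)^3.
MRS = (3/1)·(h−5)/(f−4).
Substitute h = 12: MRS = 21/(f − 4). Setting this equal to 21/11 gives f − 4 = 21/(21/11) = 11, so f = 15.

f = 15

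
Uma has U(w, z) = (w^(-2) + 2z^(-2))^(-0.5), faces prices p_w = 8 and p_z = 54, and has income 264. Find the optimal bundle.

w* = 6, z* = 4

For CES with ρ = -2, MRS = (1/2)·(z/w)^3.
Tangency: set MRS = p_w/p_z = 8/54 = 4/27.
So (z/w)^3 = 8/27; taking the cube root, z/w = 2/3, i.e. z = (2/3)·w.
Substitute into the budget 8·w + 54·z = 264: 44·w = 264, so w* = 6 and z* = (2/3)·6 = 4.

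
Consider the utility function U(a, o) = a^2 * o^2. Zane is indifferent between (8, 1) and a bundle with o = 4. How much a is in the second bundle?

U(8, 1) = 64.
Set U(a, 4) = 64 and solve.
With o = 4: 4^2 = 16, so a^2 = 64/16 = 4; taking the square root, a = 2.
Check: U(2, 4) = 64.

a = 2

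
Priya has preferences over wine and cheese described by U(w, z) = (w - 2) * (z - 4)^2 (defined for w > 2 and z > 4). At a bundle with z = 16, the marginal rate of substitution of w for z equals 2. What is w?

w = 5

MU_w = (z−4)^2, MU_z = 2·(w−2)·(z−4).
MRS = (1/2)·(z−4)/(w−2).
Substitute z = 16: MRS = 6/(w − 2). Setting this equal to 2 gives w − 2 = 6/2 = 3, so w = 5.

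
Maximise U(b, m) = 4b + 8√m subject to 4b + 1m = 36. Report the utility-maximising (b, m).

b* = 5, m* = 16

MU_b = 4, MU_m = 8/(2√m).
MRS = 4 ÷ (8/(2√m)).
Tangency: set MRS = p_b/p_m = 4/1 = 4.
MRS depends only on m: √m = 4 ⇒ √m = 4 ⇒ m* = 16.
From the budget, 4·b = 36 − 1·16 = 20, so b* = 5.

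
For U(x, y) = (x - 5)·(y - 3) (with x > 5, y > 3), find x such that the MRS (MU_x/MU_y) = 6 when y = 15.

x = 7

MU_x = (y−3), MU_y = (x−5).
MRS = (y−3)/(x−5).
Substitute y = 15: MRS = 12/(x − 5). Setting this equal to 6 gives x − 5 = 12/6 = 2, so x = 7.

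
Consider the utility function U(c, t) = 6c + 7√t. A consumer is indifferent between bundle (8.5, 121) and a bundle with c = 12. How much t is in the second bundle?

U(8.5, 121) = 128.
Set U(12, t) = 128 and solve.
With c = 12: 7√t = 128 − 6·12 = 56, so √t = 8 and t = 64.
Check: U(12, 64) = 128.

t = 64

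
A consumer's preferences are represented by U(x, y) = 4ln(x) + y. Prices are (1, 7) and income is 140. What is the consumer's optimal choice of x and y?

x* = 28, y* = 16

MU_x = 4/x, MU_y = 1.
MRS = 4/x ÷ 1.
Tangency: set MRS = p_x/p_y = 1/7.
MRS depends only on x: 4/x = 1/7 ⇒ x* = 4/(1/7) = 28.
From the budget, 7·y = 140 − 1·28 = 112, so y* = 16.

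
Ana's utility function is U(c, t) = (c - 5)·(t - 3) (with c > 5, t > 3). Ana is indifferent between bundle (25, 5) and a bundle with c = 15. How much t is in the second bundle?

t = 7

U(25, 5) = 40.
Set U(15, t) = 40 and solve.
With c = 15: (15 − 5) = 10, so (t − 3) = 40/10 = 4.
So t = 3 + 4 = 7.
Check: U(15, 7) = 40.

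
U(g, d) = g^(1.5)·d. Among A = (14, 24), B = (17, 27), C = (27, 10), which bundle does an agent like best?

Evaluate utility at each bundle:
U(A) = 1257.197.
U(B) = 1892.505.
U(C) = 1402.961.
Highest utility is B, so B ≻ C ≻ A.

Bundle B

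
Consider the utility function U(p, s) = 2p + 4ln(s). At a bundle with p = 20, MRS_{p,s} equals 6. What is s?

s = 12

MU_p = 2, MU_s = 4/s.
MRS = 2 ÷ (4/s).
MRS depends only on s: 0.5·s = 6 ⇒ s = 6/0.5 = 12.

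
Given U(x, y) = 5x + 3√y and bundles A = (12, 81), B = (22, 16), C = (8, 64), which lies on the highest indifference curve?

Bundle B

Evaluate utility at each bundle:
U(A) = 87.000.
U(B) = 122.000.
U(C) = 64.000.
Highest utility is B, so B ≻ A ≻ C.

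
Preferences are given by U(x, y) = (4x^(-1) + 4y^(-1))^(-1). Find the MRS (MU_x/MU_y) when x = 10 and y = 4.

MRS = 4/25

For CES with ρ = -1, MRS = (y/x)^2.
At (10, 4): MRS = 4/25.
So at (10, 4) the consumer would give up 4/25 units of y for one more unit of x.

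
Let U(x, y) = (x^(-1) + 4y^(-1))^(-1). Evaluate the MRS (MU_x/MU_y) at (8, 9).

MRS = 81/256

For CES with ρ = -1, MRS = (1/4)·(y/x)^2.
At (8, 9): MRS = 81/256.
So at (8, 9) the consumer would give up 81/256 units of y for one more unit of x.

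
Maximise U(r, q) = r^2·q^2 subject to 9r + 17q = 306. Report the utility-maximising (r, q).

r* = 17, q* = 9

MU_r = 2·r·q^2 and MU_q = 2·r^2·q.
MRS = MU_r/MU_q = q/r.
Tangency: set MRS = p_r/p_q = 9/17.
So q/r = 9/17, i.e. q = (9/17)·r.
Substitute into the budget 9·r + 17·q = 306: 18·r = 306, so r* = 17.
Then q* = (9/17)·17 = 9.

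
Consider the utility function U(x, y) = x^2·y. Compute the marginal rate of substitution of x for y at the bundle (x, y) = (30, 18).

MRS = 1.2

MU_x = 2·x·y and MU_y = x^2.
MRS = MU_x/MU_y = (2/1)·y/x.
At (30, 18): MRS = 1.2.
So at (30, 18) the consumer would give up 1.2 units of y for one more unit of x.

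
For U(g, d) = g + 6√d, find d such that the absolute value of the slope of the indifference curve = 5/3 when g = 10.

d = 25

MU_g = 1, MU_d = 6/(2√d).
MRS = 1 ÷ (6/(2√d)).
MRS depends only on d: (1/3)·√d = 5/3 ⇒ √d = (5/3)/(1/3) = 5 ⇒ d = 25.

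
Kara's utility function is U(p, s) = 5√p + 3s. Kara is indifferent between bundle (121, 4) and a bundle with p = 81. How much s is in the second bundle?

U(121, 4) = 67.
Set U(81, s) = 67 and solve.
With p = 81: √81 = 9, so 3s = 67 − 5·9 = 22 and s = 22/3.
Check: U(81, 22/3) = 67.

s = 22/3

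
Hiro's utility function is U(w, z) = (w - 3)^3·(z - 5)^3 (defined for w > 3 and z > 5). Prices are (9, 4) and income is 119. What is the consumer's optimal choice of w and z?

MU_w = 3·(w−3)^2·(z−5)^3, MU_z = 3·(w−3)^3·(z−5)^2.
MRS = (z−5)/(w−3).
Tangency: set MRS = p_w/p_z = 9/4 = 2.25.
So (z − 5)/(w − 3) = 2.25, i.e. (z − 5) = 2.25·(w − 3).
Rewrite the budget in excess-of-subsistence terms: 9·(w − 3) + 4·(z − 5) = 119 − 9·3 − 4·5 = 72.
Substituting, 18·(w − 3) = 72, so w − 3 = 4 and w* = 7.
Then z − 5 = 2.25·4 = 9, so z* = 14.

w* = 7, z* = 14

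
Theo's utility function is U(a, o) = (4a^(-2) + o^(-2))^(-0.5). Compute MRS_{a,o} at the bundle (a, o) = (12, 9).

For CES with ρ = -2, MRS = (4/1)·(o/a)^3.
At (12, 9): MRS = 27/16.
So at (12, 9) the consumer would give up 27/16 units of o for one more unit of a.

MRS = 27/16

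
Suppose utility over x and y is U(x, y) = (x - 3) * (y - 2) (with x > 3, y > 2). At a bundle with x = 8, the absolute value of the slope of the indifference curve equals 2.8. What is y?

y = 16

MU_x = (y−2), MU_y = (x−3).
MRS = (y−2)/(x−3).
Substitute x = 8: MRS = (y − 2)/5. Setting this equal to 2.8 gives y − 2 = 2.8·5 = 14, so y = 16.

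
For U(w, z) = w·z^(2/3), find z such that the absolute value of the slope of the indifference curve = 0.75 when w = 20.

MU_w = z^(2/3) and MU_z = 2/3·w·z^(-1/3).
MRS = MU_w/MU_z = (1.5)·z/w.
Substitute w = 20: MRS = z/(40/3). Setting z/(40/3) = 0.75 gives z = 0.75·(40/3) = 10.

z = 10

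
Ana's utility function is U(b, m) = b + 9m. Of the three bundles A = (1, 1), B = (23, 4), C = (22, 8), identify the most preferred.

Evaluate utility at each bundle:
U(A) = 10.
U(B) = 59.
U(C) = 94.
Highest utility is C, so C ≻ B ≻ A.

Bundle C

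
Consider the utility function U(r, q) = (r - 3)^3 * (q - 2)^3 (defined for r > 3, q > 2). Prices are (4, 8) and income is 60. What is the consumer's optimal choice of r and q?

r* = 7, q* = 4

MU_r = 3·(r−3)^2·(q−2)^3, MU_q = 3·(r−3)^3·(q−2)^2.
MRS = (q−2)/(r−3).
Tangency: set MRS = p_r/p_q = 4/8 = 0.5.
So (q − 2)/(r − 3) = 0.5, i.e. (q − 2) = 0.5·(r − 3).
Rewrite the budget in excess-of-subsistence terms: 4·(r − 3) + 8·(q − 2) = 60 − 4·3 − 8·2 = 32.
Substituting, 8·(r − 3) = 32, so r − 3 = 4 and r* = 7.
Then q − 2 = 0.5·4 = 2, so q* = 4.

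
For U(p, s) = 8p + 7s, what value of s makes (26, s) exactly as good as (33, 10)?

U(33, 10) = 334.
Set U(26, s) = 334 and solve.
8·26 + 7s = 334 ⇒ 7s = 126 ⇒ s = 18.
Check: U(26, 18) = 334.

s = 18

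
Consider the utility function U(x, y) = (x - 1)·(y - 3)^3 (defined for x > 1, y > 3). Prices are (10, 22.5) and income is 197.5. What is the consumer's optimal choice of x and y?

x* = 4, y* = 7

MU_x = (y−3)^3, MU_y = 3·(x−1)·(y−3)^2.
MRS = (1/3)·(y−3)/(x−1).
Tangency: set MRS = p_x/p_y = 10/22.5 = 4/9.
So (1/3)·(y − 3)/(x − 1) = 4/9, i.e. (y − 3) = (4/3)·(x − 1).
Rewrite the budget in excess-of-subsistence terms: 10·(x − 1) + 22.5·(y − 3) = 197.5 − 10·1 − 22.5·3 = 120.
Substituting, 40·(x − 1) = 120, so x − 1 = 3 and x* = 4.
Then y − 3 = (4/3)·3 = 4, so y* = 7.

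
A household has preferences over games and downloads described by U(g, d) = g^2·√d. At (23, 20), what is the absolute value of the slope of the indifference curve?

MRS = 80/23

MU_g = 2·g·√d and MU_d = 0.5·g^2·d^(-0.5).
MRS = MU_g/MU_d = (4)·d/g.
At (23, 20): MRS = 80/23.
So at (23, 20) the consumer would give up 80/23 units of d for one more unit of g.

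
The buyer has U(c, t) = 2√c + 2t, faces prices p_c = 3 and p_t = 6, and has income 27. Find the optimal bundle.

c* = 1, t* = 4

MU_c = 2/(2√c), MU_t = 2.
MRS = 2/(2√c) ÷ 2.
Tangency: set MRS = p_c/p_t = 3/6 = 0.5.
MRS depends only on c: 0.5/√c = 0.5 ⇒ √c = 0.5/0.5 = 1 ⇒ c* = 1.
From the budget, 6·t = 27 − 3·1 = 24, so t* = 4.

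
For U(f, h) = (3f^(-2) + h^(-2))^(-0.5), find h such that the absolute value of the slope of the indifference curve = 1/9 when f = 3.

For CES with ρ = -2, MRS = (3/1)·(h/f)^3.
Setting (3/1)·(h/3)^3 = 1/9 gives (h/3)^3 = 1/27, so h/3 = 1/3 and h = 1.

h = 1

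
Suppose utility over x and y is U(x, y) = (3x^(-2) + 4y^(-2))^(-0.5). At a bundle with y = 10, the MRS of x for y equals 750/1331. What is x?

x = 11

For CES with ρ = -2, MRS = (3/4)·(y/x)^3.
Setting (3/4)·(10/x)^3 = 750/1331 gives (10/x)^3 = 1000/1331, so 10/x = 10/11 and x = 11.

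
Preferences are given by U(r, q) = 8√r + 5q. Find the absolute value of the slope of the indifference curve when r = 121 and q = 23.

MRS = 4/55

MU_r = 8/(2√r), MU_q = 5.
MRS = 8/(2√r) ÷ 5.
At (121, 23): MRS = 4/55.
The indifference curve has slope −4/55 at this bundle.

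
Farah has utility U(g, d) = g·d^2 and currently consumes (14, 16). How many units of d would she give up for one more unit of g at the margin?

MRS = 4/7

MU_g = d^2 and MU_d = 2·g·d.
MRS = MU_g/MU_d = (1/2)·d/g.
At (14, 16): MRS = 4/7.
That is, one extra unit of g is worth 4/7 units of d at the margin.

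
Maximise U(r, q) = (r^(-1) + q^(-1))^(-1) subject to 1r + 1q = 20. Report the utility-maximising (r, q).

For CES with ρ = -1, MRS = (q/r)^2.
Tangency: set MRS = p_r/p_q = 1/1 = 1.
So (q/r)^2 = 1; taking the square root, q/r = 1, i.e. q = r.
Substitute into the budget 1·r + 1·q = 20: 2·r = 20, so r* = 10 and q* = 10.

r* = 10, q* = 10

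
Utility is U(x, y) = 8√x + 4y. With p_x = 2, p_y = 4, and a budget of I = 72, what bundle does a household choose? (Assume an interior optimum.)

MU_x = 8/(2√x), MU_y = 4.
MRS = 8/(2√x) ÷ 4.
Tangency: set MRS = p_x/p_y = 2/4 = 0.5.
MRS depends only on x: 1/√x = 0.5 ⇒ √x = 1/0.5 = 2 ⇒ x* = 4.
From the budget, 4·y = 72 − 2·4 = 64, so y* = 16.

x* = 4, y* = 16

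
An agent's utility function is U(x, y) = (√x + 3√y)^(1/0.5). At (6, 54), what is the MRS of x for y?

For CES with ρ = 0.5, MRS = (1/3)·√(y/x).
At (6, 54): MRS = 1.
That is, one extra unit of x is worth 1 units of y at the margin.

MRS = 1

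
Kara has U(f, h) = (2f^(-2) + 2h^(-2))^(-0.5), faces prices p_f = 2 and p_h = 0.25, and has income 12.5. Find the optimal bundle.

For CES with ρ = -2, MRS = (h/f)^3.
Tangency: set MRS = p_f/p_h = 2/0.25 = 8.
So (h/f)^3 = 8; taking the cube root, h/f = 2, i.e. h = 2·f.
Substitute into the budget 2·f + 0.25·h = 12.5: 2.5·f = 12.5, so f* = 5 and h* = 2·5 = 10.

f* = 5, h* = 10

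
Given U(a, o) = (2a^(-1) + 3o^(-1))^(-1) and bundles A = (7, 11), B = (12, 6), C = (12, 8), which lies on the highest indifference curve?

Bundle C

Evaluate utility at each bundle:
U(A) = 1.791.
U(B) = 1.500.
U(C) = 1.846.
Highest utility is C, so C ≻ A ≻ B.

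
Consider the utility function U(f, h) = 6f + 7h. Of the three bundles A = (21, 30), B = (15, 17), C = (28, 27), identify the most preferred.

Evaluate utility at each bundle:
U(A) = 336.
U(B) = 209.
U(C) = 357.
Highest utility is C, so C ≻ A ≻ B.

Bundle C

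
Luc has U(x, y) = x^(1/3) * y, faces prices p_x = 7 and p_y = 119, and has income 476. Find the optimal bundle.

MU_x = 1/3·x^(-2/3)·y and MU_y = x^(1/3).
MRS = MU_x/MU_y = (1/3)·y/x.
Tangency: set MRS = p_x/p_y = 7/119 = 1/17.
So (1/3)·y/x = 1/17, i.e. y = (3/17)·x.
Substitute into the budget 7·x + 119·y = 476: 28·x = 476, so x* = 17.
Then y* = (3/17)·17 = 3.

x* = 17, y* = 3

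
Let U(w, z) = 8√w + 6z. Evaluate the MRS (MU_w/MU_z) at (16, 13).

MU_w = 8/(2√w), MU_z = 6.
MRS = 8/(2√w) ÷ 6.
At (16, 13): MRS = 1/6.
The indifference curve has slope −1/6 at this bundle.

MRS = 1/6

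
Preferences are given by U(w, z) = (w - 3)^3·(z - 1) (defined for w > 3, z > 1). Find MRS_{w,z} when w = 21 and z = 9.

MU_w = 3·(w−3)^2·(z−1), MU_z = (w−3)^3.
MRS = (3/1)·(z−1)/(w−3).
At (21, 9): MRS = 4/3.
That is, one extra unit of w is worth 4/3 units of z at the margin.

MRS = 4/3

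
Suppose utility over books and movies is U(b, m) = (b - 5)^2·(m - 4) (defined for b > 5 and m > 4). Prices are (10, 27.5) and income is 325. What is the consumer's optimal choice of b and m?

b* = 16, m* = 6

MU_b = 2·(b−5)·(m−4), MU_m = (b−5)^2.
MRS = (2/1)·(m−4)/(b−5).
Tangency: set MRS = p_b/p_m = 10/27.5 = 4/11.
So (2/1)·(m − 4)/(b − 5) = 4/11, i.e. (m − 4) = (2/11)·(b − 5).
Rewrite the budget in excess-of-subsistence terms: 10·(b − 5) + 27.5·(m − 4) = 325 − 10·5 − 27.5·4 = 165.
Substituting, 15·(b − 5) = 165, so b − 5 = 11 and b* = 16.
Then m − 4 = (2/11)·11 = 2, so m* = 6.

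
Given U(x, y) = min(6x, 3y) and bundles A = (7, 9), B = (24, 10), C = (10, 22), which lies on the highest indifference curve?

Evaluate utility at each bundle:
U(A) = 27.
U(B) = 30.
U(C) = 60.
Highest utility is C, so C ≻ B ≻ A.

Bundle C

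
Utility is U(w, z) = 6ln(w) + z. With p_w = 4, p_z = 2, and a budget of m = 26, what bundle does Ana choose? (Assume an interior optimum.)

w* = 3, z* = 7

MU_w = 6/w, MU_z = 1.
MRS = 6/w ÷ 1.
Tangency: set MRS = p_w/p_z = 4/2 = 2.
MRS depends only on w: 6/w = 2 ⇒ w* = 6/2 = 3.
From the budget, 2·z = 26 − 4·3 = 14, so z* = 7.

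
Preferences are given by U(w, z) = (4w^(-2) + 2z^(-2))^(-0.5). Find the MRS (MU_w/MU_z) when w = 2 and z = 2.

For CES with ρ = -2, MRS = (4/2)·(z/w)^3.
At (2, 2): MRS = 2.
That is, one extra unit of w is worth 2 units of z at the margin.

MRS = 2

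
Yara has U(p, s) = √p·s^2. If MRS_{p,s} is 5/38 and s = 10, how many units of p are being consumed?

MU_p = 0.5·p^(-0.5)·s^2 and MU_s = 2·√p·s.
MRS = MU_p/MU_s = (0.25)·s/p.
Substitute s = 10: MRS = 2.5/p. Setting 2.5/p = 5/38 gives p = 2.5/(5/38) = 19.

p = 19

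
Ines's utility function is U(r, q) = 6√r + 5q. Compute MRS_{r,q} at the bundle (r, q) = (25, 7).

MU_r = 6/(2√r), MU_q = 5.
MRS = 6/(2√r) ÷ 5.
At (25, 7): MRS = 3/25.
The indifference curve has slope −3/25 at this bundle.

MRS = 3/25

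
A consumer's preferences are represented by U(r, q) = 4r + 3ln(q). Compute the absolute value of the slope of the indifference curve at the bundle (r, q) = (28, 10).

MRS = 40/3

MU_r = 4, MU_q = 3/q.
MRS = 4 ÷ (3/q).
At (28, 10): MRS = 40/3.
That is, one extra unit of r is worth 40/3 units of q at the margin.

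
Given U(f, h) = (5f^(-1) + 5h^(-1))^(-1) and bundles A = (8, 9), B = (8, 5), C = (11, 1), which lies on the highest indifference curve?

Bundle A

Evaluate utility at each bundle:
U(A) = 0.847.
U(B) = 0.615.
U(C) = 0.183.
Highest utility is A, so A ≻ B ≻ C.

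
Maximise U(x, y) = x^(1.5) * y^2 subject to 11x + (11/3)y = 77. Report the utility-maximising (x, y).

x* = 3, y* = 12

MU_x = 1.5·√x·y^2 and MU_y = 2·x^(1.5)·y.
MRS = MU_x/MU_y = (0.75)·y/x.
Tangency: set MRS = p_x/p_y = 11/(11/3) = 3.
So (0.75)·y/x = 3, i.e. y = 4·x.
Substitute into the budget 11·x + (11/3)·y = 77: (77/3)·x = 77, so x* = 3.
Then y* = 4·3 = 12.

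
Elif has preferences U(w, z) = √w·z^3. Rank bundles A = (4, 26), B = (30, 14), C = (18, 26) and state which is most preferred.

Evaluate utility at each bundle:
U(A) = 35152.000.
U(B) = 15029.507.
U(C) = 74568.653.
Highest utility is C, so C ≻ A ≻ B.

Bundle C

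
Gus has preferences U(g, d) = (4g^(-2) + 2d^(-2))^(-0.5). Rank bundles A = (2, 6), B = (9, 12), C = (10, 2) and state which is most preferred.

Bundle B

Evaluate utility at each bundle:
U(A) = 0.973.
U(B) = 3.976.
U(C) = 1.361.
Highest utility is B, so B ≻ C ≻ A.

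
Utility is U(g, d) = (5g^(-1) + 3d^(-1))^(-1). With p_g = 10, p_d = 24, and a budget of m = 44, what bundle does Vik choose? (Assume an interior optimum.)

For CES with ρ = -1, MRS = (5/3)·(d/g)^2.
Tangency: set MRS = p_g/p_d = 10/24 = 5/12.
So (d/g)^2 = 0.25; taking the square root, d/g = 0.5, i.e. d = 0.5·g.
Substitute into the budget 10·g + 24·d = 44: 22·g = 44, so g* = 2 and d* = 0.5·2 = 1.

g* = 2, d* = 1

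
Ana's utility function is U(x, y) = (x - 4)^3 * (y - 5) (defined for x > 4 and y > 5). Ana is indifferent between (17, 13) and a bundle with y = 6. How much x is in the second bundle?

U(17, 13) = 17576.
Set U(x, 6) = 17576 and solve.
With y = 6: (6 − 5) = 1, so (x − 4)^3 = 17576/1 = 17576.
Taking the cube root (with x > 4): x − 4 = 26, so x = 30.
Check: U(30, 6) = 17576.

x = 30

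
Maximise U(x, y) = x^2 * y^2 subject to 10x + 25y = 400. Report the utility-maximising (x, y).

MU_x = 2·x·y^2 and MU_y = 2·x^2·y.
MRS = MU_x/MU_y = y/x.
Tangency: set MRS = p_x/p_y = 10/25 = 0.4.
So y/x = 0.4, i.e. y = 0.4·x.
Substitute into the budget 10·x + 25·y = 400: 20·x = 400, so x* = 20.
Then y* = 0.4·20 = 8.

x* = 20, y* = 8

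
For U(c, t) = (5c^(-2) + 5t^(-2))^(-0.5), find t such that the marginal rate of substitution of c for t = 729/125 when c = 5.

t = 9

For CES with ρ = -2, MRS = (t/c)^3.
Setting (t/5)^3 = 729/125 gives t/5 = 1.8 and t = 9.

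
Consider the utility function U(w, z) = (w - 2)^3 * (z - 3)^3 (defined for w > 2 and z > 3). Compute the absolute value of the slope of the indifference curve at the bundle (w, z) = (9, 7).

MRS = 4/7

MU_w = 3·(w−2)^2·(z−3)^3, MU_z = 3·(w−2)^3·(z−3)^2.
MRS = (z−3)/(w−2).
At (9, 7): MRS = 4/7.
So at (9, 7) the consumer would give up 4/7 units of z for one more unit of w.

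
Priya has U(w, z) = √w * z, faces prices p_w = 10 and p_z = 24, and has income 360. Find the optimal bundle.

w* = 12, z* = 10

MU_w = 0.5·w^(-0.5)·z and MU_z = √w.
MRS = MU_w/MU_z = (0.5)·z/w.
Tangency: set MRS = p_w/p_z = 10/24 = 5/12.
So (0.5)·z/w = 5/12, i.e. z = (5/6)·w.
Substitute into the budget 10·w + 24·z = 360: 30·w = 360, so w* = 12.
Then z* = (5/6)·12 = 10.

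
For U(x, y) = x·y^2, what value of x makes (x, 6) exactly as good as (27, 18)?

x = 243

U(27, 18) = 8748.
Set U(x, 6) = 8748 and solve.
With y = 6: 6^2 = 36, so x = 8748/36 = 243.
Check: U(243, 6) = 8748.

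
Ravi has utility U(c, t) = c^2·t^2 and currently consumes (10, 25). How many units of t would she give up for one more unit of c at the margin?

MU_c = 2·c·t^2 and MU_t = 2·c^2·t.
MRS = MU_c/MU_t = t/c.
At (10, 25): MRS = 2.5.
The indifference curve has slope −2.5 at this bundle.

MRS = 2.5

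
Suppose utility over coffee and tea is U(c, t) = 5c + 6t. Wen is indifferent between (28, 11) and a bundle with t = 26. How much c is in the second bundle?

U(28, 11) = 206.
Set U(c, 26) = 206 and solve.
5c + 6·26 = 206 ⇒ 5c = 50 ⇒ c = 10.
Check: U(10, 26) = 206.

c = 10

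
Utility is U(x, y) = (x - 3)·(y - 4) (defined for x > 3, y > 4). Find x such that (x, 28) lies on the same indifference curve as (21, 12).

U(21, 12) = 144.
Set U(x, 28) = 144 and solve.
With y = 28: (28 − 4) = 24, so (x − 3) = 144/24 = 6.
So x = 3 + 6 = 9.
Check: U(9, 28) = 144.

x = 9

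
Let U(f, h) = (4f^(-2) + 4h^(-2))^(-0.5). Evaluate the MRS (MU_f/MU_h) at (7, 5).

MRS = 125/343

For CES with ρ = -2, MRS = (h/f)^3.
At (7, 5): MRS = 125/343.
So at (7, 5) the consumer would give up 125/343 units of h for one more unit of f.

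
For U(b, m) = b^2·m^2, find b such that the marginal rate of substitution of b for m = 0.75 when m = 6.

MU_b = 2·b·m^2 and MU_m = 2·b^2·m.
MRS = MU_b/MU_m = m/b.
Substitute m = 6: MRS = 6/b. Setting 6/b = 0.75 gives b = 6/0.75 = 8.

b = 8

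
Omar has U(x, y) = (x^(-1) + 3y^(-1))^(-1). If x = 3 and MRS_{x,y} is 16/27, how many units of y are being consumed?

For CES with ρ = -1, MRS = (1/3)·(y/x)^2.
Setting (1/3)·(y/3)^2 = 16/27 gives (y/3)^2 = 16/9, so y/3 = 4/3 and y = 4.

y = 4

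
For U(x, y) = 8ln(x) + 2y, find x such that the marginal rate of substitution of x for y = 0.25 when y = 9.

x = 16

MU_x = 8/x, MU_y = 2.
MRS = 8/x ÷ 2.
MRS depends only on x: 4/x = 0.25 ⇒ x = 4/0.25 = 16.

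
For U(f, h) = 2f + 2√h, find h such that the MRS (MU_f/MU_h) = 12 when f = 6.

MU_f = 2, MU_h = 2/(2√h).
MRS = 2 ÷ (2/(2√h)).
MRS depends only on h: 2·√h = 12 ⇒ √h = 12/2 = 6 ⇒ h = 36.

h = 36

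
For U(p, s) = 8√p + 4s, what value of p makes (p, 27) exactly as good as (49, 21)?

p = 16

U(49, 21) = 140.
Set U(p, 27) = 140 and solve.
With s = 27: 8√p = 140 − 4·27 = 32, so √p = 4 and p = 16.
Check: U(16, 27) = 140.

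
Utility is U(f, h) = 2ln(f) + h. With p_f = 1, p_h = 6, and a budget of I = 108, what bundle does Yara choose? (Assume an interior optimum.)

MU_f = 2/f, MU_h = 1.
MRS = 2/f ÷ 1.
Tangency: set MRS = p_f/p_h = 1/6.
MRS depends only on f: 2/f = 1/6 ⇒ f* = 2/(1/6) = 12.
From the budget, 6·h = 108 − 1·12 = 96, so h* = 16.

f* = 12, h* = 16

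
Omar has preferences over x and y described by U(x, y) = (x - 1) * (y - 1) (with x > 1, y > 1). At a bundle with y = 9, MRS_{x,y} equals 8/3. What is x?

MU_x = (y−1), MU_y = (x−1).
MRS = (y−1)/(x−1).
Substitute y = 9: MRS = 8/(x − 1). Setting this equal to 8/3 gives x − 1 = 8/(8/3) = 3, so x = 4.

x = 4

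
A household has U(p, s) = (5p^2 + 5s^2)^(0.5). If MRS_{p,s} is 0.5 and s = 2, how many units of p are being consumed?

p = 1

For CES with ρ = 2, MRS = (s/p)^(-1).
Setting (2/p)^(-1) = 0.5 gives 2/p = 2 and p = 1.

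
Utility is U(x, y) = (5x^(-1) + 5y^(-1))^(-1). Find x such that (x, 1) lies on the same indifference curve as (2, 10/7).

U depends on (x, y) only through S = 5x^(-1) + 5y^(-1), so equal utility means equal S. At (2, 10/7): S = 6.
With y = 1: 5·1^(-1) = 5, so 5x^(-1) = 6 − 5 = 1, i.e. x^(-1) = 0.2.
Hence x = 1/0.2 = 5.
Check: U(5, 1) = 0.1667.

x = 5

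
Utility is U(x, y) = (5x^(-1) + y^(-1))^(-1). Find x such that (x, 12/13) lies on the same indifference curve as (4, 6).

U depends on (x, y) only through S = 5x^(-1) + y^(-1), so equal utility means equal S. At (4, 6): S = 17/12.
With y = 12/13: (12/13)^(-1) = 13/12, so 5x^(-1) = 17/12 − 13/12 = 1/3, i.e. x^(-1) = 1/15.
Hence x = 1/(1/15) = 15.
Check: U(15, 12/13) = 0.7059.

x = 15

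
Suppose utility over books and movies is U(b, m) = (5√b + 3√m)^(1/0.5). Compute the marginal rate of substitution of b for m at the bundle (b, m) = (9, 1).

For CES with ρ = 0.5, MRS = (5/3)·√(m/b).
At (9, 1): MRS = 5/9.
That is, one extra unit of b is worth 5/9 units of m at the margin.

MRS = 5/9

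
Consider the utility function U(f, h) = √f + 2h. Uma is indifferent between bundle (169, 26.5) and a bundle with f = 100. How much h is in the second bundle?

U(169, 26.5) = 66.
Set U(100, h) = 66 and solve.
With f = 100: √100 = 10, so 2h = 66 − 10 = 56 and h = 28.
Check: U(100, 28) = 66.

h = 28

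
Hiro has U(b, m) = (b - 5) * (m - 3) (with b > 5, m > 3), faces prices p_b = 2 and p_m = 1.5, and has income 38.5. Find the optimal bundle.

MU_b = (m−3), MU_m = (b−5).
MRS = (m−3)/(b−5).
Tangency: set MRS = p_b/p_m = 2/1.5 = 4/3.
So (m − 3)/(b − 5) = 4/3, i.e. (m − 3) = (4/3)·(b − 5).
Rewrite the budget in excess-of-subsistence terms: 2·(b − 5) + 1.5·(m − 3) = 38.5 − 2·5 − 1.5·3 = 24.
Substituting, 4·(b − 5) = 24, so b − 5 = 6 and b* = 11.
Then m − 3 = (4/3)·6 = 8, so m* = 11.

b* = 11, m* = 11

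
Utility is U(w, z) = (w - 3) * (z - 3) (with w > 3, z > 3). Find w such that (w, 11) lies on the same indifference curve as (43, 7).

w = 23

U(43, 7) = 160.
Set U(w, 11) = 160 and solve.
With z = 11: (11 − 3) = 8, so (w − 3) = 160/8 = 20.
So w = 3 + 20 = 23.
Check: U(23, 11) = 160.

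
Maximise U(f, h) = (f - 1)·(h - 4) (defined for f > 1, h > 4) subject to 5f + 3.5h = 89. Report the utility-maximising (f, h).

f* = 8, h* = 14

MU_f = (h−4), MU_h = (f−1).
MRS = (h−4)/(f−1).
Tangency: set MRS = p_f/p_h = 5/3.5 = 10/7.
So (h − 4)/(f − 1) = 10/7, i.e. (h − 4) = (10/7)·(f − 1).
Rewrite the budget in excess-of-subsistence terms: 5·(f − 1) + 3.5·(h − 4) = 89 − 5·1 − 3.5·4 = 70.
Substituting, 10·(f − 1) = 70, so f − 1 = 7 and f* = 8.
Then h − 4 = (10/7)·7 = 10, so h* = 14.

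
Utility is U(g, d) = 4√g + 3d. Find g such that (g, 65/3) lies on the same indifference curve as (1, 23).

U(1, 23) = 73.
Set U(g, 65/3) = 73 and solve.
With d = 65/3: 4√g = 73 − 3·65/3 = 8, so √g = 2 and g = 4.
Check: U(4, 65/3) = 73.

g = 4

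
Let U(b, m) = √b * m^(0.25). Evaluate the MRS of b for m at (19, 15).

MU_b = 0.5·b^(-0.5)·m^(0.25) and MU_m = 0.25·√b·m^(-0.75).
MRS = MU_b/MU_m = (2)·m/b.
At (19, 15): MRS = 30/19.
That is, one extra unit of b is worth 30/19 units of m at the margin.

MRS = 30/19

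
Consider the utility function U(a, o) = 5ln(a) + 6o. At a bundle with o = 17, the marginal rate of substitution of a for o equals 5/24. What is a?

MU_a = 5/a, MU_o = 6.
MRS = 5/a ÷ 6.
MRS depends only on a: (5/6)/a = 5/24 ⇒ a = (5/6)/(5/24) = 4.

a = 4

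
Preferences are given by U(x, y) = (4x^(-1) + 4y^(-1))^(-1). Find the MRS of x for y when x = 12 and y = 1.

MRS = 1/144

For CES with ρ = -1, MRS = (y/x)^2.
At (12, 1): MRS = 1/144.
So at (12, 1) the consumer would give up 1/144 units of y for one more unit of x.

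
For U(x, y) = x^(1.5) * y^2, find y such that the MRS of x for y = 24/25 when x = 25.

y = 32

MU_x = 1.5·√x·y^2 and MU_y = 2·x^(1.5)·y.
MRS = MU_x/MU_y = (0.75)·y/x.
Substitute x = 25: MRS = y/(100/3). Setting y/(100/3) = 24/25 gives y = (24/25)·(100/3) = 32.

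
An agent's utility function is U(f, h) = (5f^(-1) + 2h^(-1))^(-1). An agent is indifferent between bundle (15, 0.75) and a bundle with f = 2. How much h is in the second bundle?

U depends on (f, h) only through S = 5f^(-1) + 2h^(-1), so equal utility means equal S. At (15, 0.75): S = 3.
With f = 2: 5·2^(-1) = 2.5, so 2h^(-1) = 3 − 2.5 = 0.5, i.e. h^(-1) = 0.25.
Hence h = 1/0.25 = 4.
Check: U(2, 4) = 0.3333.

h = 4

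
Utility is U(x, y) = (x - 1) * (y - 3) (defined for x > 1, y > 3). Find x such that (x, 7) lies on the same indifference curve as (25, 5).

U(25, 5) = 48.
Set U(x, 7) = 48 and solve.
With y = 7: (7 − 3) = 4, so (x − 1) = 48/4 = 12.
So x = 1 + 12 = 13.
Check: U(13, 7) = 48.

x = 13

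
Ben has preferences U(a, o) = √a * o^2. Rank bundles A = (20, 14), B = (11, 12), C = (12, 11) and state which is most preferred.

Evaluate utility at each bundle:
U(A) = 876.539.
U(B) = 477.594.
U(C) = 419.156.
Highest utility is A, so A ≻ B ≻ C.

Bundle A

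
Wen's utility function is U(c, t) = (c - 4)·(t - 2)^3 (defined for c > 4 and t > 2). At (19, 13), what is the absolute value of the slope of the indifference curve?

MU_c = (t−2)^3, MU_t = 3·(c−4)·(t−2)^2.
MRS = (1/3)·(t−2)/(c−4).
At (19, 13): MRS = 11/45.
So at (19, 13) the consumer would give up 11/45 units of t for one more unit of c.

MRS = 11/45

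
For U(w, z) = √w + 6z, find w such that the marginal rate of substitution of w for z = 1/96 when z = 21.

MU_w = 1/(2√w), MU_z = 6.
MRS = 1/(2√w) ÷ 6.
MRS depends only on w: (1/12)/√w = 1/96 ⇒ √w = (1/12)/(1/96) = 8 ⇒ w = 64.

w = 64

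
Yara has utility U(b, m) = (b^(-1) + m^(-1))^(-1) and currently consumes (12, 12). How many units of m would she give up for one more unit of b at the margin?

MRS = 1

For CES with ρ = -1, MRS = (m/b)^2.
At (12, 12): MRS = 1.
That is, one extra unit of b is worth 1 units of m at the margin.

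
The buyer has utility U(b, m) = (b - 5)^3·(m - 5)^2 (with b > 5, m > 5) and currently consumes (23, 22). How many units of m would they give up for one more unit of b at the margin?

MRS = 17/12

MU_b = 3·(b−5)^2·(m−5)^2, MU_m = 2·(b−5)^3·(m−5).
MRS = (3/2)·(m−5)/(b−5).
At (23, 22): MRS = 17/12.
That is, one extra unit of b is worth 17/12 units of m at the margin.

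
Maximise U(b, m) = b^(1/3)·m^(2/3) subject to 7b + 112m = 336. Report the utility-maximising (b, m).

MU_b = 1/3·b^(-2/3)·m^(2/3) and MU_m = 2/3·b^(1/3)·m^(-1/3).
MRS = MU_b/MU_m = (0.5)·m/b.
Tangency: set MRS = p_b/p_m = 7/112 = 1/16.
So (0.5)·m/b = 1/16, i.e. m = 0.125·b.
Substitute into the budget 7·b + 112·m = 336: 21·b = 336, so b* = 16.
Then m* = 0.125·16 = 2.

b* = 16, m* = 2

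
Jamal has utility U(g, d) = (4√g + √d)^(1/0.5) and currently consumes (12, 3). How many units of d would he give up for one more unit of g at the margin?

MRS = 2

For CES with ρ = 0.5, MRS = (4/1)·√(d/g).
At (12, 3): MRS = 2.
So at (12, 3) the consumer would give up 2 units of d for one more unit of g.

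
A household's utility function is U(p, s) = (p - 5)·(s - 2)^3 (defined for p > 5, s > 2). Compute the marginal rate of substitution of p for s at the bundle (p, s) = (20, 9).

MRS = 7/45

MU_p = (s−2)^3, MU_s = 3·(p−5)·(s−2)^2.
MRS = (1/3)·(s−2)/(p−5).
At (20, 9): MRS = 7/45.
That is, one extra unit of p is worth 7/45 units of s at the margin.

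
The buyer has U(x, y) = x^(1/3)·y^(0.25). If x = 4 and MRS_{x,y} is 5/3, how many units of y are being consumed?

y = 5

MU_x = 1/3·x^(-2/3)·y^(0.25) and MU_y = 0.25·x^(1/3)·y^(-0.75).
MRS = MU_x/MU_y = (4/3)·y/x.
Substitute x = 4: MRS = y/3. Setting y/3 = 5/3 gives y = (5/3)·3 = 5.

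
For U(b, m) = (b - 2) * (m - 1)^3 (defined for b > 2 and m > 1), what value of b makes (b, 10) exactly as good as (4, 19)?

b = 18

U(4, 19) = 11664.
Set U(b, 10) = 11664 and solve.
With m = 10: (10 − 1)^3 = 729, so (b − 2) = 11664/729 = 16.
So b = 2 + 16 = 18.
Check: U(18, 10) = 11664.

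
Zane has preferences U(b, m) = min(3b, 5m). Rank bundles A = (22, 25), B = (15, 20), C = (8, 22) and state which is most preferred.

Bundle A

Evaluate utility at each bundle:
U(A) = 66.
U(B) = 45.
U(C) = 24.
Highest utility is A, so A ≻ B ≻ C.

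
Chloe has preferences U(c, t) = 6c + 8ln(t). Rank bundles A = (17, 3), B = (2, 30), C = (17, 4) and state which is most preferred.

Bundle C

Evaluate utility at each bundle:
U(A) = 110.789.
U(B) = 39.210.
U(C) = 113.090.
Highest utility is C, so C ≻ A ≻ B.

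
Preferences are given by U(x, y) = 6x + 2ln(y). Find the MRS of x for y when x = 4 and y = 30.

MRS = 90

MU_x = 6, MU_y = 2/y.
MRS = 6 ÷ (2/y).
At (4, 30): MRS = 90.
That is, one extra unit of x is worth 90 units of y at the margin.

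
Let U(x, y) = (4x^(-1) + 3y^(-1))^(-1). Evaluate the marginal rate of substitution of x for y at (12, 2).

MRS = 1/27

For CES with ρ = -1, MRS = (4/3)·(y/x)^2.
At (12, 2): MRS = 1/27.
That is, one extra unit of x is worth 1/27 units of y at the margin.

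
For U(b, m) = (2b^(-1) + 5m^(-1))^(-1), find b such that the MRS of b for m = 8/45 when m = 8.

b = 12

For CES with ρ = -1, MRS = (2/5)·(m/b)^2.
Setting (2/5)·(8/b)^2 = 8/45 gives (8/b)^2 = 4/9, so 8/b = 2/3 and b = 12.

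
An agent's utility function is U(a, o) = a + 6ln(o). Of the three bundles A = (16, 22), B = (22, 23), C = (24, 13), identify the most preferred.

Bundle B

Evaluate utility at each bundle:
U(A) = 34.546.
U(B) = 40.813.
U(C) = 39.390.
Highest utility is B, so B ≻ C ≻ A.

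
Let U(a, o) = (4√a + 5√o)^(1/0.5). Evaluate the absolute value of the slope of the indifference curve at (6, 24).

For CES with ρ = 0.5, MRS = (4/5)·√(o/a).
At (6, 24): MRS = 1.6.
So at (6, 24) the consumer would give up 1.6 units of o for one more unit of a.

MRS = 1.6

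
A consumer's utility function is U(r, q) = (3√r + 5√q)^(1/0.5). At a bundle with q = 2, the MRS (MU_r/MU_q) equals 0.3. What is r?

r = 8

For CES with ρ = 0.5, MRS = (3/5)·√(q/r).
Setting (3/5)·√(2/r) = 0.3 gives √(2/r) = 0.5, so 2/r = 0.25 and r = 8.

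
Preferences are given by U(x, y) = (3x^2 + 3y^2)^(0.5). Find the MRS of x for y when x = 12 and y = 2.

MRS = 6

For CES with ρ = 2, MRS = (y/x)^(-1).
At (12, 2): MRS = 6.
So at (12, 2) the consumer would give up 6 units of y for one more unit of x.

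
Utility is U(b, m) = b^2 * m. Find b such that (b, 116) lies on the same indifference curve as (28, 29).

b = 14

U(28, 29) = 22736.
Set U(b, 116) = 22736 and solve.
With m = 116: b^2 = 22736/116 = 196; taking the square root, b = 14.
Check: U(14, 116) = 22736.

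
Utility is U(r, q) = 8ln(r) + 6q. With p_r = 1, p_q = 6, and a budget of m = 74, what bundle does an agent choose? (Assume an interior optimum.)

MU_r = 8/r, MU_q = 6.
MRS = 8/r ÷ 6.
Tangency: set MRS = p_r/p_q = 1/6.
MRS depends only on r: (4/3)/r = 1/6 ⇒ r* = (4/3)/(1/6) = 8.
From the budget, 6·q = 74 − 1·8 = 66, so q* = 11.

r* = 8, q* = 11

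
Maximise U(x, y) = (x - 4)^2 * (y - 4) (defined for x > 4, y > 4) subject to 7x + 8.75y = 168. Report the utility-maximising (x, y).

MU_x = 2·(x−4)·(y−4), MU_y = (x−4)^2.
MRS = (2/1)·(y−4)/(x−4).
Tangency: set MRS = p_x/p_y = 7/8.75 = 0.8.
So (2/1)·(y − 4)/(x − 4) = 0.8, i.e. (y − 4) = 0.4·(x − 4).
Rewrite the budget in excess-of-subsistence terms: 7·(x − 4) + 8.75·(y − 4) = 168 − 7·4 − 8.75·4 = 105.
Substituting, 10.5·(x − 4) = 105, so x − 4 = 10 and x* = 14.
Then y − 4 = 0.4·10 = 4, so y* = 8.

x* = 14, y* = 8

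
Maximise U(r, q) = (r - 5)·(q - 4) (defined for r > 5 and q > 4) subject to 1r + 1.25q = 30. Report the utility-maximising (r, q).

MU_r = (q−4), MU_q = (r−5).
MRS = (q−4)/(r−5).
Tangency: set MRS = p_r/p_q = 1/1.25 = 0.8.
So (q − 4)/(r − 5) = 0.8, i.e. (q − 4) = 0.8·(r − 5).
Rewrite the budget in excess-of-subsistence terms: 1·(r − 5) + 1.25·(q − 4) = 30 − 1·5 − 1.25·4 = 20.
Substituting, 2·(r − 5) = 20, so r − 5 = 10 and r* = 15.
Then q − 4 = 0.8·10 = 8, so q* = 12.

r* = 15, q* = 12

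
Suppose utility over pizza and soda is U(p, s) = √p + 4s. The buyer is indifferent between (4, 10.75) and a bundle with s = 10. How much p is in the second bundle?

p = 25

U(4, 10.75) = 45.
Set U(p, 10) = 45 and solve.
With s = 10: √p = 45 − 4·10 = 5, so √p = 5 and p = 25.
Check: U(25, 10) = 45.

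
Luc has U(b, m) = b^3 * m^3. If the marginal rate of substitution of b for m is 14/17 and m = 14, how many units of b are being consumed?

MU_b = 3·b^2·m^3 and MU_m = 3·b^3·m^2.
MRS = MU_b/MU_m = m/b.
Substitute m = 14: MRS = 14/b. Setting 14/b = 14/17 gives b = 14/(14/17) = 17.

b = 17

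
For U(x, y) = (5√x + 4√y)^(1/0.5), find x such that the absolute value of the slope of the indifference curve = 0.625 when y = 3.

For CES with ρ = 0.5, MRS = (5/4)·√(y/x).
Setting (5/4)·√(3/x) = 0.625 gives √(3/x) = 0.5, so 3/x = 0.25 and x = 12.

x = 12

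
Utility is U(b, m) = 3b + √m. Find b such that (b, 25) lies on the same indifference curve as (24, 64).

U(24, 64) = 80.
Set U(b, 25) = 80 and solve.
With m = 25: √25 = 5, so 3b = 80 − 5 = 75 and b = 25.
Check: U(25, 25) = 80.

b = 25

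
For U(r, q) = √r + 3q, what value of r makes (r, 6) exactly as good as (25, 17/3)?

U(25, 17/3) = 22.
Set U(r, 6) = 22 and solve.
With q = 6: √r = 22 − 3·6 = 4, so √r = 4 and r = 16.
Check: U(16, 6) = 22.

r = 16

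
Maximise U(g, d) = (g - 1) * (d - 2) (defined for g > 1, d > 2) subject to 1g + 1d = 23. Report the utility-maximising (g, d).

g* = 11, d* = 12

MU_g = (d−2), MU_d = (g−1).
MRS = (d−2)/(g−1).
Tangency: set MRS = p_g/p_d = 1/1 = 1.
So (d − 2)/(g − 1) = 1, i.e. (d − 2) = (g − 1).
Rewrite the budget in excess-of-subsistence terms: 1·(g − 1) + 1·(d − 2) = 23 − 1·1 − 1·2 = 20.
Substituting, 2·(g − 1) = 20, so g − 1 = 10 and g* = 11.
Then d − 2 = 10, so d* = 12.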